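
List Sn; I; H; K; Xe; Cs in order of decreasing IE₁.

H is in period 1, group 1; K is in period 4, group 1; Sn is in period 5, group 14; I is in period 5, group 17; Xe is in period 5, group 18; Cs is in period 6, group 1.
First ionization energy rises across a period (greater Z_eff holds electrons more tightly) and falls down a group (valence electrons are farther from the nucleus).
These span different periods and groups, so the two trends combine.
K > Cs: they share group 1; the group trend gives K the larger value.
Sn > K: the two effects oppose for this pair; the across-period effect wins (709 vs 419 kJ/mol).
I > Sn: both are in period 5; the period trend gives I the larger value.
Xe > I: both are in period 5; the period trend gives Xe the larger value.
H > Xe: the two effects oppose for this pair; the down-group effect wins (1312 vs 1170 kJ/mol).
Approximate values (kJ/mol): H 1312, K 419, Sn 709, I 1008, Xe 1170, Cs 376.
So from highest to lowest: H > Xe > I > Sn > K > Cs.

H > Xe > I > Sn > K > Cs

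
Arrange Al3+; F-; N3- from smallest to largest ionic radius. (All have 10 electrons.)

All of these have 10 electrons, so size is governed by nuclear charge alone: the more protons, the stronger the pull on the same electron cloud, and the smaller the ion.
Nuclear charges: Al3+ (Z=13), F- (Z=9), N3- (Z=7).
Smallest to largest: Al3+ < F- < N3-.

Al3+, F-, N3-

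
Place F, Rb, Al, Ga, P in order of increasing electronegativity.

F is in period 2, group 17; Al is in period 3, group 13; P is in period 3, group 15; Ga is in period 4, group 13; Rb is in period 5, group 1.
EN rises left→right (higher Z_eff, smaller atoms) and falls top→bottom (larger, more shielded atoms).
Neither a single period nor a single group — weigh both effects.
Al > Rb: both effects reinforce here, so Al is clearly the higher of the two.
Ga > Al: this pair runs against the simple trend — see the exception note.
P > Ga: relative to Ga, both the across-period and down-group shifts push P's electronegativity up.
F > P: relative to P, both the across-period and down-group shifts push F's electronegativity up.
Note the exception: Ga has a higher electronegativity than Al, contrary to the simple trend — poor shielding by filled d (and f) subshells raises the heavier element's effective nuclear charge more than the simple down-group trend predicts.
Tabulated electronegativity (Pauling): F 3.98, Al 1.61, P 2.19, Ga 1.81, Rb 0.82.
So from lowest to highest: Rb < Al < Ga < P < F.

Rb, Al, Ga, P, F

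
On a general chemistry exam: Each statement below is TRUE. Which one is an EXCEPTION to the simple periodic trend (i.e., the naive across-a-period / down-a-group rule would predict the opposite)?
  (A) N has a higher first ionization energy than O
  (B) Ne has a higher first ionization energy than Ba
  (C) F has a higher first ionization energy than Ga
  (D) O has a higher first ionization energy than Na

The general trend: first ionization energy increases across a period and decreases down a group.
(A) N (period 2, group 15) vs O (period 2, group 16): the stated order contradicts the simple trend.
(B) Ne (period 2, group 18) vs Ba (period 6, group 2): the stated order agrees with the simple trend.
(C) F (period 2, group 17) vs Ga (period 4, group 13): the stated order agrees with the simple trend.
(D) O (period 2, group 16) vs Na (period 3, group 1): the stated order agrees with the simple trend.
The exception is (A): pairing an electron in O's 2p⁴ costs repulsion energy, so O ionizes more easily than half-filled N (2p³).

(A)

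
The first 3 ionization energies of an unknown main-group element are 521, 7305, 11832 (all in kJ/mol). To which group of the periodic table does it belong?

Look for the largest jump between consecutive ionization energies: IE2/IE1 ≈ 14.0, far larger than any earlier ratio.
That jump marks the point where a core electron is being removed. So the atom has 1 valence electron.
A main-group element with 1 valence electron is in group 1.

Group 1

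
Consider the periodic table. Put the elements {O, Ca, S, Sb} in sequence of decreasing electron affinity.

S > O > Sb > Ca

O is in period 2, group 16; S is in period 3, group 16; Ca is in period 4, group 2; Sb is in period 5, group 15.
EA tends to increase across a period and decrease down a group, though the pattern is less regular than for IE or radius.
Neither a single period nor a single group — weigh both effects.
Sb > Ca: the two effects oppose for this pair; the across-period effect wins (103 vs 2 kJ/mol).
O > Sb: relative to Sb, both the across-period and down-group shifts push O's electron affinity up.
S > O: this pair runs against the simple trend — see the exception note.
Note the exception: S has a higher electron affinity than O, contrary to the simple trend — the compact 2p subshell of O repels the added electron more than S's larger 3p does.
Approximate values (kJ/mol): O 141, S 200, Ca 2, Sb 103.
So from highest to lowest: S > O > Sb > Ca.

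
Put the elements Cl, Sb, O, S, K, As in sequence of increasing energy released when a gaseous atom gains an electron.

O is in period 2, group 16; S is in period 3, group 16; Cl is in period 3, group 17; K is in period 4, group 1; As is in period 4, group 15; Sb is in period 5, group 15.
Adding an electron releases more energy for atoms nearer the top right (short of the noble gases).
These span different periods and groups, so the two trends combine.
As > K: both are in period 4; the period trend gives As the larger value.
Sb > As: this pair runs against the simple trend — see the exception note.
O > Sb: both effects reinforce here, so O is clearly the higher of the two.
S > O: this pair runs against the simple trend — see the exception note.
Cl > S: both are in period 3; the period trend gives Cl the larger value.
Note the exception: Sb has a higher electron affinity than As, contrary to the simple trend — both are half-filled np³, but the pairing/repulsion penalty for the added electron shrinks as the p orbitals become larger and more diffuse down the group, and for Sb that outweighs the weaker nuclear attraction.
Note the exception: S has a higher electron affinity than O, contrary to the simple trend — the compact 2p subshell of O repels the added electron more than S's larger 3p does.
For reference (kJ/mol): O 141, S 200, Cl 349, K 48, As 78, Sb 103.
So from lowest to highest: K < As < Sb < O < S < Cl.

K < As < Sb < O < S < Cl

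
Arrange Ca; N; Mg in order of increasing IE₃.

Consider each +2 ion: Ca²⁺ is the bare [Ar] core; N²⁺ still has 3 valence electrons; Mg²⁺ is the bare [Ne] core.
Pulling an electron out of a noble-gas core costs far more than removing a remaining valence electron, so Ca and Mg sit at the high end of IE_3.
Approximate IE_3 values (kJ/mol): Ca 4912, N 4578, Mg 7733.
Overall IE_3 order: N < Ca < Mg.

N < Ca < Mg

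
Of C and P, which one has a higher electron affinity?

C

C is in period 2, group 14; P is in period 3, group 15.
Adding an electron releases more energy for atoms nearer the top right (short of the noble gases).
These sit on a diagonal, where the across-period and down-group effects partly cancel.
C > P: period and group pull opposite ways; the down-group shift dominates (122 vs 72 kJ/mol).
For reference (kJ/mol): C 122, P 72.
So C has the higher electron affinity (C > P).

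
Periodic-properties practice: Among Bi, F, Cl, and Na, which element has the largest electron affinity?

Cl

Adding an electron releases more energy for atoms nearer the top right (short of the noble gases).
Here both period and group differ, so the two effects have to be weighed against each other.
Bi > Na: period and group pull opposite ways; the across-period shift dominates (91 vs 53 kJ/mol).
F > Bi: both effects reinforce here, so F is clearly the higher of the two.
Cl > F: this pair runs against the simple trend — see the exception note.
Note the exception: Cl has a higher electron affinity than F, contrary to the simple trend — F's small 2p subshell makes the incoming electron feel strong e⁻–e⁻ repulsion, so Cl actually releases more energy on gaining an electron.
Tabulated electron affinity (kJ/mol): F 328, Na 53, Cl 349, Bi 91.
The largest electron affinity among these belongs to Cl.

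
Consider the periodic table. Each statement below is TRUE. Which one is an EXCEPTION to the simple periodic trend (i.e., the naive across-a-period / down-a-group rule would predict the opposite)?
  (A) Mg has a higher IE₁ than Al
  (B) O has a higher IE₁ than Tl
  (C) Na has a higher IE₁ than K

The general trend: IE₁ increases across a period and decreases down a group.
(A) Mg (period 3, group 2) vs Al (period 3, group 13): the stated order contradicts the simple trend.
(B) O (period 2, group 16) vs Tl (period 6, group 13): the stated order agrees with the simple trend.
(C) Na (period 3, group 1) vs K (period 4, group 1): the stated order agrees with the simple trend.
The exception is (A): Al's single 3p electron is easier to remove than one from Mg's filled 3s².

(A)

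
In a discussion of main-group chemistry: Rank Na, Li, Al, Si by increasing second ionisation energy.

Si < Al < Na < Li

After 1 electron has been removed, what remains? Na⁺ is the bare [Ne] core; Li⁺ is the bare [He] core; Al⁺ still has 2 valence electrons; Si⁺ still has 3 valence electrons.
Breaking into a closed-shell core is much more expensive than removing a leftover valence electron — Na and Li have the largest IE_2 here.
Valence configurations: Al⁺ [Ne]3s², Si⁺ [Ne]3s²3p¹.
Si⁺ loses a lone 3p electron whereas Al⁺ must break into a filled 3s² pair, so IE_2(Al) > IE_2(Si) even though Si has the higher nuclear charge.
Approximate IE_2 values (kJ/mol): Na 4562, Li 7298, Al 1817, Si 1577.
Overall IE_2 order: Si < Al < Na < Li.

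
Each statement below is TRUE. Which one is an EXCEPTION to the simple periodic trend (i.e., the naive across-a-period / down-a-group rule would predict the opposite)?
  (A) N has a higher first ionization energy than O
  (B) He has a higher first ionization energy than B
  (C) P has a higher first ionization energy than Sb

The general trend: first ionization energy increases across a period and decreases down a group.
(A) N (period 2, group 15) vs O (period 2, group 16): the stated order contradicts the simple trend.
(B) He (period 1, group 18) vs B (period 2, group 13): the stated order agrees with the simple trend.
(C) P (period 3, group 15) vs Sb (period 5, group 15): the stated order agrees with the simple trend.
The exception is (A): pairing an electron in O's 2p⁴ costs repulsion energy, so O ionizes more easily than half-filled N (2p³).

(A)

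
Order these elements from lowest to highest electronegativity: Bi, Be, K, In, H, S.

K < Be < In < Bi < H < S

Smaller atoms with higher effective nuclear charge are more electronegative.
These span different periods and groups, so the two trends combine.
Be > K: both effects reinforce here, so Be is clearly the higher of the two.
In > Be: the two effects oppose for this pair; the across-period effect wins (1.78 vs 1.57).
Bi > In: period and group pull opposite ways; the across-period shift dominates (2.02 vs 1.78).
H > Bi: period and group pull opposite ways; the down-group shift dominates (2.20 vs 2.02).
S > H: the two effects oppose for this pair; the across-period effect wins (2.58 vs 2.20).
Tabulated electronegativity (Pauling): H 2.20, Be 1.57, S 2.58, K 0.82, In 1.78, Bi 2.02.
So from lowest to highest: K < Be < In < Bi < H < S.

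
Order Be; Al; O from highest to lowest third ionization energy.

Be > O > Al

The third ionization energy removes an electron from the +2 ion. For each element: Be²⁺ is the bare [He] core; Al²⁺ still has 1 valence electron; O²⁺ still has 4 valence electrons.
Core electrons are held far more tightly than valence electrons, so Be tops the IE_3 order.
Valence configurations: Al²⁺ [Ne]3s¹, O²⁺ [He]2s²2p².
The numbers (kJ/mol): Be 14849, Al 2745, O 5300.
Overall IE_3 order: Al < O < Be.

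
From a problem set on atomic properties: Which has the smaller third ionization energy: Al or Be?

The third ionization energy removes an electron from the +2 ion. For each element: Al²⁺ still has 1 valence electron; Be²⁺ is the bare [He] core.
Pulling an electron out of a noble-gas core costs far more than removing a remaining valence electron, so Be sits at the high end of IE_3.
The numbers (kJ/mol): Al 2745, Be 14849.
Putting it together, IE_3: Al < Be.

Al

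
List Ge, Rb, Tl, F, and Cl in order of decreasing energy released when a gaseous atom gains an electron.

F is in period 2, group 17; Cl is in period 3, group 17; Ge is in period 4, group 14; Rb is in period 5, group 1; Tl is in period 6, group 13.
EA tends to increase across a period and decrease down a group, though the pattern is less regular than for IE or radius.
These span different periods and groups, so the two trends combine.
Rb > Tl: the two effects oppose for this pair; the down-group effect wins (47 vs 19 kJ/mol).
Ge > Rb: relative to Rb, both the across-period and down-group shifts push Ge's electron affinity up.
F > Ge: relative to Ge, both the across-period and down-group shifts push F's electron affinity up.
Cl > F: this pair runs against the simple trend — see the exception note.
Note the exception: Cl has a higher electron affinity than F, contrary to the simple trend — F's small 2p subshell makes the incoming electron feel strong e⁻–e⁻ repulsion, so Cl actually releases more energy on gaining an electron.
Approximate values (kJ/mol): F 328, Cl 349, Ge 119, Rb 47, Tl 19.
So from highest to lowest: Cl > F > Ge > Rb > Tl.

Cl, F, Ge, Rb, Tl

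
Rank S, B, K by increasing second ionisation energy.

S < B < K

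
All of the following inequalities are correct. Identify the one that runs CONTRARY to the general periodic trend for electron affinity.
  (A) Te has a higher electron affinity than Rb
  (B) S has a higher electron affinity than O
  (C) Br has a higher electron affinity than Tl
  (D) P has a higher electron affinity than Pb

(B)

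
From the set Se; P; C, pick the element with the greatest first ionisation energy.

First ionization energy rises across a period (greater Z_eff holds electrons more tightly) and falls down a group (valence electrons are farther from the nucleus).
These sit on a diagonal, where the across-period and down-group effects partly cancel.
P > Se: period and group pull opposite ways; the down-group shift dominates (1012 vs 941 kJ/mol).
C > P: the two effects oppose for this pair; the down-group effect wins (1086 vs 1012 kJ/mol).
Approximate values (kJ/mol): C 1086, P 1012, Se 941.
The greatest first ionisation energy among these belongs to C.

C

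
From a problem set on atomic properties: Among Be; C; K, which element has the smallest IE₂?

Be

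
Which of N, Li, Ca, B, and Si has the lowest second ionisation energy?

IE_2 is the cost of taking one more electron from the +1 cation: N⁺ still has 4 valence electrons; Li⁺ is the bare [He] core; Ca⁺ still has 1 valence electron; B⁺ still has 2 valence electrons; Si⁺ still has 3 valence electrons.
Core electrons are held far more tightly than valence electrons, so Li tops the IE_2 order.
Valence configurations: N⁺ [He]2s²2p², Ca⁺ [Ar]4s¹, B⁺ [He]2s², Si⁺ [Ne]3s²3p¹.
Approximate IE_2 values (kJ/mol): N 2856, Li 7298, Ca 1145, B 2427, Si 1577.
Hence IE_2: Ca < Si < B < N < Li.

Ca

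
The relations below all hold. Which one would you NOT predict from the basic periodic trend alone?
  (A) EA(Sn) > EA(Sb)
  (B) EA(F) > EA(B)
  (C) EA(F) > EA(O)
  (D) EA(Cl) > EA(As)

(A)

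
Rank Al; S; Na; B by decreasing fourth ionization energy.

B, Al, Na, S

After 3 electrons have been removed, what remains? Al³⁺ is the bare [Ne] core; S³⁺ still has 3 valence electrons; Na³⁺ is already 2 electrons into the core; B³⁺ is the bare [He] core.
Pulling an electron out of a noble-gas core costs far more than removing a remaining valence electron, so Na, Al and B sit at the high end of IE_4.
The numbers (kJ/mol): Al 11577, S 4556, Na 9543, B 25026.
Overall IE_4 order: S < Na < Al < B.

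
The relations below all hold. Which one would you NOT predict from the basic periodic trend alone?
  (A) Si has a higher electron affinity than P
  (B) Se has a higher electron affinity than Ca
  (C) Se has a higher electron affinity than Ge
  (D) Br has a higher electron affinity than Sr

(A)

The general trend: electron affinity increases across a period and decreases down a group.
(A) Si (period 3, group 14) vs P (period 3, group 15): the stated order contradicts the simple trend.
(B) Se (period 4, group 16) vs Ca (period 4, group 2): the stated order agrees with the simple trend.
(C) Se (period 4, group 16) vs Ge (period 4, group 14): the stated order agrees with the simple trend.
(D) Br (period 4, group 17) vs Sr (period 5, group 2): the stated order agrees with the simple trend.
The exception is (A): adding an electron to P's half-filled 3p³ is unfavourable, so Si (3p²) has the more exothermic EA.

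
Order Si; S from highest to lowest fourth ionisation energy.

S > Si

Consider each +3 ion: Si³⁺ still has 1 valence electron; S³⁺ still has 3 valence electrons.
All are still removing valence electrons, so compare the +3 ions as you would atoms: IE_4 generally rises across a period (higher Z_eff) and falls down a group (larger shell), subject to the usual subshell exceptions.
Valence configurations: Si³⁺ [Ne]3s¹, S³⁺ [Ne]3s²3p¹.
Tabulated IE_4 (kJ/mol): Si 4356, S 4556.
So the fourth ionization energies run Si < S.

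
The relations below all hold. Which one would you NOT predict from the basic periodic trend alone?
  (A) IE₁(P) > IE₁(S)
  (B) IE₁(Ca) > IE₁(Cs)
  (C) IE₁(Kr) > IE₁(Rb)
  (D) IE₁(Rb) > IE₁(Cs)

The general trend: first ionization energy increases across a period and decreases down a group.
(A) P (period 3, group 15) vs S (period 3, group 16): the stated order contradicts the simple trend.
(B) Ca (period 4, group 2) vs Cs (period 6, group 1): the stated order agrees with the simple trend.
(C) Kr (period 4, group 18) vs Rb (period 5, group 1): the stated order agrees with the simple trend.
(D) Rb (period 5, group 1) vs Cs (period 6, group 1): the stated order agrees with the simple trend.
The exception is (A): S (3p⁴) ionizes more easily than half-filled P (3p³) because the paired 3p electron in S is pushed out by e⁻–e⁻ repulsion.

(A)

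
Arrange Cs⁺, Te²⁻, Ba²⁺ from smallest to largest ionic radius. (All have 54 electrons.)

Ba²⁺, Cs⁺, Te²⁻

All of these have 54 electrons, so size is governed by nuclear charge alone: the more protons, the stronger the pull on the same electron cloud, and the smaller the ion.
Nuclear charges: Ba²⁺ (Z=56), Cs⁺ (Z=55), Te²⁻ (Z=52).
Smallest to largest: Ba²⁺ < Cs⁺ < Te²⁻.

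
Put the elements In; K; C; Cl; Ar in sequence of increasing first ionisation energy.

K < In < C < Cl < Ar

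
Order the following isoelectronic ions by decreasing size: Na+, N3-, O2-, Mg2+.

N3- > O2- > Na+ > Mg2+

All of these have 10 electrons, so size is governed by nuclear charge alone: the more protons, the stronger the pull on the same electron cloud, and the smaller the ion.
Nuclear charges: Mg2+ (Z=12), Na+ (Z=11), O2- (Z=8), N3- (Z=7).
Largest to smallest: N3- > O2- > Na+ > Mg2+.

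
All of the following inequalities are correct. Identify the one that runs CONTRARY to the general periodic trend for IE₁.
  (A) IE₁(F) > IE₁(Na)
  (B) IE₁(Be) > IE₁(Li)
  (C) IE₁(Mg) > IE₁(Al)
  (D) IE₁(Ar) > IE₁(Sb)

The general trend: IE₁ increases across a period and decreases down a group.
(A) F (period 2, group 17) vs Na (period 3, group 1): the stated order agrees with the simple trend.
(B) Be (period 2, group 2) vs Li (period 2, group 1): the stated order agrees with the simple trend.
(C) Mg (period 3, group 2) vs Al (period 3, group 13): the stated order contradicts the simple trend.
(D) Ar (period 3, group 18) vs Sb (period 5, group 15): the stated order agrees with the simple trend.
The exception is (C): Al's single 3p electron is easier to remove than one from Mg's filled 3s².

(C)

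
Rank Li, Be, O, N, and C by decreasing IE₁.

Li is in period 2, group 1; Be is in period 2, group 2; C is in period 2, group 14; N is in period 2, group 15; O is in period 2, group 16.
Across a period the outer electron is held more tightly (higher IE₁); down a group it sits in a higher shell, more shielded, and comes off more easily.
All lie in period 2; the across-period trend (first ionization energy increases left to right) applies, with the exception below.
Note the exception: N has a higher first ionization energy than O, contrary to the simple trend — pairing an electron in O's 2p⁴ costs repulsion energy, so O ionizes more easily than half-filled N (2p³).
Approximate values (kJ/mol): Li 520, Be 900, C 1086, N 1402, O 1314.
So from highest to lowest: N > O > C > Be > Li.

N, O, C, Be, Li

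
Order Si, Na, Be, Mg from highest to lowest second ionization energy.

The second ionization energy removes an electron from the +1 ion. For each element: Si⁺ still has 3 valence electrons; Na⁺ is the bare [Ne] core; Be⁺ still has 1 valence electron; Mg⁺ still has 1 valence electron.
Core electrons are held far more tightly than valence electrons, so Na tops the IE_2 order.
Valence configurations: Si⁺ [Ne]3s²3p¹, Be⁺ [He]2s¹, Mg⁺ [Ne]3s¹.
Approximate IE_2 values (kJ/mol): Si 1577, Na 4562, Be 1757, Mg 1451.
So the second ionization energies run Mg < Si < Be < Na.

Na > Be > Si > Mg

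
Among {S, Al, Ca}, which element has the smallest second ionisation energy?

Ca

The second ionization energy removes an electron from the +1 ion. For each element: S⁺ still has 5 valence electrons; Al⁺ still has 2 valence electrons; Ca⁺ still has 1 valence electron.
All are still removing valence electrons, so compare the +1 ions as you would atoms: IE_2 generally rises across a period (higher Z_eff) and falls down a group (larger shell), subject to the usual subshell exceptions.
Valence configurations: S⁺ [Ne]3s²3p³, Al⁺ [Ne]3s², Ca⁺ [Ar]4s¹.
Approximate IE_2 values (kJ/mol): S 2252, Al 1817, Ca 1145.
Overall IE_2 order: Ca < Al < S.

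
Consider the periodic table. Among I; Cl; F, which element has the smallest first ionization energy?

I

Removing the outermost electron gets harder across a period and easier down a group.
All are in group 17, so first ionization energy increases up the group.
The smallest first ionization energy among these belongs to I.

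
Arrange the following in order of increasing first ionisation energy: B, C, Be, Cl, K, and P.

K, B, Be, P, C, Cl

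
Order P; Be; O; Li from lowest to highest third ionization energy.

Consider each +2 ion: P²⁺ still has 3 valence electrons; Be²⁺ is the bare [He] core; O²⁺ still has 4 valence electrons; Li²⁺ is already 1 electron into the core.
Pulling an electron out of a noble-gas core costs far more than removing a remaining valence electron, so Li and Be sit at the high end of IE_3.
Valence configurations: P²⁺ [Ne]3s²3p¹, O²⁺ [He]2s²2p².
Tabulated IE_3 (kJ/mol): P 2914, Be 14849, O 5300, Li 11815.
Hence IE_3: P < O < Li < Be.

P, O, Li, Be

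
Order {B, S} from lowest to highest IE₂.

S, B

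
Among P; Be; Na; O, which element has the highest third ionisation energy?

Be

After 2 electrons have been removed, what remains? P²⁺ still has 3 valence electrons; Be²⁺ is the bare [He] core; Na²⁺ is already 1 electron into the core; O²⁺ still has 4 valence electrons.
Pulling an electron out of a noble-gas core costs far more than removing a remaining valence electron, so Na and Be sit at the high end of IE_3.
Valence configurations: P²⁺ [Ne]3s²3p¹, O²⁺ [He]2s²2p².
The numbers (kJ/mol): P 2914, Be 14849, Na 6910, O 5300.
Hence IE_3: P < O < Na < Be.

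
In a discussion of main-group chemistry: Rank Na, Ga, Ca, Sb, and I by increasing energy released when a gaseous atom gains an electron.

Ca, Ga, Na, Sb, I

Na is in period 3, group 1; Ca is in period 4, group 2; Ga is in period 4, group 13; Sb is in period 5, group 15; I is in period 5, group 17.
Adding an electron releases more energy for atoms nearer the top right (short of the noble gases).
These span different periods and groups, so the two trends combine.
Ga > Ca: both are in period 4; the period trend gives Ga the larger value.
Na > Ga: period and group pull opposite ways; the down-group shift dominates (53 vs 29 kJ/mol).
Sb > Na: the two effects oppose for this pair; the across-period effect wins (103 vs 53 kJ/mol).
I > Sb: both are in period 5; the period trend gives I the larger value.
Tabulated electron affinity (kJ/mol): Na 53, Ca 2, Ga 29, Sb 103, I 295.
So from lowest to highest: Ca < Ga < Na < Sb < I.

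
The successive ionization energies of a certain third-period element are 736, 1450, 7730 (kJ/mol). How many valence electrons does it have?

2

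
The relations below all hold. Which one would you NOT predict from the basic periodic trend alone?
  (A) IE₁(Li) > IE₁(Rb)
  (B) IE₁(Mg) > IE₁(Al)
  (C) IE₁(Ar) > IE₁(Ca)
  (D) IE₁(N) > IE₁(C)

(B)

The general trend: first ionization energy increases across a period and decreases down a group.
(A) Li (period 2, group 1) vs Rb (period 5, group 1): the stated order agrees with the simple trend.
(B) Mg (period 3, group 2) vs Al (period 3, group 13): the stated order contradicts the simple trend.
(C) Ar (period 3, group 18) vs Ca (period 4, group 2): the stated order agrees with the simple trend.
(D) N (period 2, group 15) vs C (period 2, group 14): the stated order agrees with the simple trend.
The exception is (B): Al's single 3p electron is easier to remove than one from Mg's filled 3s².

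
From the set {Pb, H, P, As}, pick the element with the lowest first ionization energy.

Pb

First ionization energy rises across a period (greater Z_eff holds electrons more tightly) and falls down a group (valence electrons are farther from the nucleus).
Here both period and group differ, so the two effects have to be weighed against each other.
As > Pb: both effects reinforce here, so As is clearly the higher of the two.
P > As: they share group 15; the group trend gives P the larger value.
H > P: period and group pull opposite ways; the down-group shift dominates (1312 vs 1012 kJ/mol).
For reference (kJ/mol): H 1312, P 1012, As 947, Pb 716.
The lowest first ionization energy among these belongs to Pb.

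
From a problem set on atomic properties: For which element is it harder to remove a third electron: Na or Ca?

Na

IE_3 is the cost of taking one more electron from the +2 cation: Na²⁺ is already 1 electron into the core; Ca²⁺ is the bare [Ar] core.
All of these are removing an electron from a noble-gas core or deeper; the smaller core (lower principal quantum number) is held far more tightly, and within a period the higher nuclear charge binds the same core more tightly.
Tabulated IE_3 (kJ/mol): Na 6910, Ca 4912.
So the third ionization energies run Ca < Na.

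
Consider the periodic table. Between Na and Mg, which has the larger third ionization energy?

The third ionization energy removes an electron from the +2 ion. For each element: Na²⁺ is already 1 electron into the core; Mg²⁺ is the bare [Ne] core.
All of these are removing an electron from a noble-gas core or deeper; the smaller core (lower principal quantum number) is held far more tightly, and within a period the higher nuclear charge binds the same core more tightly.
Tabulated IE_3 (kJ/mol): Na 6910, Mg 7733.
So the third ionization energies run Na < Mg.

Mg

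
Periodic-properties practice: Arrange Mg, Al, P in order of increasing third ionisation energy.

Al < P < Mg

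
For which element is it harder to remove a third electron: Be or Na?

IE_3 is the cost of taking one more electron from the +2 cation: Be²⁺ is the bare [He] core; Na²⁺ is already 1 electron into the core.
All of these are removing an electron from a noble-gas core or deeper; the smaller core (lower principal quantum number) is held far more tightly, and within a period the higher nuclear charge binds the same core more tightly.
The numbers (kJ/mol): Be 14849, Na 6910.
Overall IE_3 order: Na < Be.

Be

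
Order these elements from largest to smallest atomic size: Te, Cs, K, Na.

Cs, K, Na, Te

Moving right in a period, electrons are added to the same shell under a stronger nuclear pull, so atoms get smaller; moving down, a new shell is opened and atoms get larger.
Here both period and group differ, so the two effects have to be weighed against each other.
Na > Te: period and group pull opposite ways; the across-period shift dominates (155 vs 136 pm).
K > Na: K sits below Na in group 1, so the down-group effect alone puts K larger.
Cs > K: Cs sits below K in group 1, so the down-group effect alone puts Cs larger.
For reference (pm): Na 155, K 196, Te 136, Cs 232.
So from largest to smallest: Cs > K > Na > Te.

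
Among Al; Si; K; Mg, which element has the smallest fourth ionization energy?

IE_4 is the cost of taking one more electron from the +3 cation: Al³⁺ is the bare [Ne] core; Si³⁺ still has 1 valence electron; K³⁺ is already 2 electrons into the core; Mg³⁺ is already 1 electron into the core.
Breaking into a closed-shell core is much more expensive than removing a leftover valence electron — K, Mg and Al have the largest IE_4 here.
Approximate IE_4 values (kJ/mol): Al 11577, Si 4356, K 5877, Mg 10543.
Overall IE_4 order: Si < K < Mg < Al.

Si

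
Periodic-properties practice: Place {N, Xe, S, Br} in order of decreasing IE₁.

N > Xe > Br > S

N is in period 2, group 15; S is in period 3, group 16; Br is in period 4, group 17; Xe is in period 5, group 18.
Removing the outermost electron gets harder across a period and easier down a group.
These sit on a diagonal, where the across-period and down-group effects partly cancel.
Br > S: period and group pull opposite ways; the across-period shift dominates (1140 vs 1000 kJ/mol).
Xe > Br: the two effects oppose for this pair; the across-period effect wins (1170 vs 1140 kJ/mol).
N > Xe: period and group pull opposite ways; the down-group shift dominates (1402 vs 1170 kJ/mol).
For reference (kJ/mol): N 1402, S 1000, Br 1140, Xe 1170.
So from highest to lowest: N > Xe > Br > S.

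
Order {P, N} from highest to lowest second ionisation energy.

N, P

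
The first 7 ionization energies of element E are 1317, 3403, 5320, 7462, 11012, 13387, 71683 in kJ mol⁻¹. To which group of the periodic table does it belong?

Group 16

Look for the largest jump between consecutive ionization energies: IE7/IE6 ≈ 5.4, far larger than any earlier ratio.
That jump marks the point where a core electron is being removed. So the atom has 6 valence electrons.
A main-group element with 6 valence electrons is in group 16.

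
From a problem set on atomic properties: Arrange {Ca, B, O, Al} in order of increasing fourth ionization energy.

Ca, O, Al, B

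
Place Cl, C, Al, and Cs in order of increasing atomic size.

Across a period the added protons contract the valence shell; down a group each new principal shell makes the atom larger.
Neither a single period nor a single group — weigh both effects.
Cl > C: the two effects oppose for this pair; the down-group effect wins (99 vs 75 pm).
Al > Cl: both are in period 3; the period trend gives Al the larger value.
Cs > Al: relative to Al, both the across-period and down-group shifts push Cs's atomic radius up.
Tabulated atomic radius (pm): C 75, Al 126, Cl 99, Cs 232.
So from smallest to largest: C < Cl < Al < Cs.

C < Cl < Al < Cs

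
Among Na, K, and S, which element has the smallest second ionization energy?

IE_2 is the cost of taking one more electron from the +1 cation: Na⁺ is the bare [Ne] core; K⁺ is the bare [Ar] core; S⁺ still has 5 valence electrons.
Pulling an electron out of a noble-gas core costs far more than removing a remaining valence electron, so K and Na sit at the high end of IE_2.
Approximate IE_2 values (kJ/mol): Na 4562, K 3052, S 2252.
Overall IE_2 order: S < K < Na.

S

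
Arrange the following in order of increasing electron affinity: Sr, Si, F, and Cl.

F is in period 2, group 17; Si is in period 3, group 14; Cl is in period 3, group 17; Sr is in period 5, group 2.
Atoms with high Z_eff and room in the valence shell (especially the halogens) have the most exothermic electron affinities.
Here both period and group differ, so the two effects have to be weighed against each other.
Si > Sr: relative to Sr, both the across-period and down-group shifts push Si's electron affinity up.
F > Si: both effects reinforce here, so F is clearly the higher of the two.
Cl > F: this pair runs against the simple trend — see the exception note.
Note the exception: Cl has a higher electron affinity than F, contrary to the simple trend — F's small 2p subshell makes the incoming electron feel strong e⁻–e⁻ repulsion, so Cl actually releases more energy on gaining an electron.
For reference (kJ/mol): F 328, Si 134, Cl 349, Sr 5.
So from lowest to highest: Sr < Si < F < Cl.

Sr < Si < F < Cl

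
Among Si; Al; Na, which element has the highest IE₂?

After 1 electron has been removed, what remains? Si⁺ still has 3 valence electrons; Al⁺ still has 2 valence electrons; Na⁺ is the bare [Ne] core.
Core electrons are held far more tightly than valence electrons, so Na tops the IE_2 order.
Valence configurations: Si⁺ [Ne]3s²3p¹, Al⁺ [Ne]3s².
Si⁺ loses a lone 3p electron whereas Al⁺ must break into a filled 3s² pair, so IE_2(Al) > IE_2(Si) even though Si has the higher nuclear charge.
The numbers (kJ/mol): Si 1577, Al 1817, Na 4562.
Hence IE_2: Si < Al < Na.

Na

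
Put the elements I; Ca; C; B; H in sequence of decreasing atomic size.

Ca > I > B > C > H

H is in period 1, group 1; B is in period 2, group 13; C is in period 2, group 14; Ca is in period 4, group 2; I is in period 5, group 17.
Moving right in a period, electrons are added to the same shell under a stronger nuclear pull, so atoms get smaller; moving down, a new shell is opened and atoms get larger.
Neither a single period nor a single group — weigh both effects.
C > H: the two effects oppose for this pair; the down-group effect wins (75 vs 32 pm).
B > C: both are in period 2; the period trend gives B the larger value.
I > B: the two effects oppose for this pair; the down-group effect wins (133 vs 85 pm).
Ca > I: the two effects oppose for this pair; the across-period effect wins (171 vs 133 pm).
Approximate values (pm): H 32, B 85, C 75, Ca 171, I 133.
So from largest to smallest: Ca > I > B > C > H.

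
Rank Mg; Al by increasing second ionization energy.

Mg < Al

After 1 electron has been removed, what remains? Mg⁺ still has 1 valence electron; Al⁺ still has 2 valence electrons.
All are still removing valence electrons, so compare the +1 ions as you would atoms: IE_2 generally rises across a period (higher Z_eff) and falls down a group (larger shell), subject to the usual subshell exceptions.
Valence configurations: Mg⁺ [Ne]3s¹, Al⁺ [Ne]3s².
Tabulated IE_2 (kJ/mol): Mg 1451, Al 1817.
Hence IE_2: Mg < Al.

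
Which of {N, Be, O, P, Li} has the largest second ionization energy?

Li

The second ionization energy removes an electron from the +1 ion. For each element: N⁺ still has 4 valence electrons; Be⁺ still has 1 valence electron; O⁺ still has 5 valence electrons; P⁺ still has 4 valence electrons; Li⁺ is the bare [He] core.
Pulling an electron out of a noble-gas core costs far more than removing a remaining valence electron, so Li sits at the high end of IE_2.
Valence configurations: N⁺ [He]2s²2p², Be⁺ [He]2s¹, O⁺ [He]2s²2p³, P⁺ [Ne]3s²3p².
Approximate IE_2 values (kJ/mol): N 2856, Be 1757, O 3388, P 1907, Li 7298.
Putting it together, IE_2: Be < P < N < O < Li.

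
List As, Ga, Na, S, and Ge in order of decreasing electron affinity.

Adding an electron releases more energy for atoms nearer the top right (short of the noble gases).
These span different periods and groups, so the two trends combine.
Na > Ga: period and group pull opposite ways; the down-group shift dominates (53 vs 29 kJ/mol).
As > Na: the two effects oppose for this pair; the across-period effect wins (78 vs 53 kJ/mol).
Ge > As: this pair runs against the simple trend — see the exception note.
S > Ge: relative to Ge, both the across-period and down-group shifts push S's electron affinity up.
Note the exception: Ge has a higher electron affinity than As, contrary to the simple trend — adding an electron to As's half-filled 4p³ is unfavourable, so Ge (4p²) has the more exothermic EA.
Approximate values (kJ/mol): Na 53, S 200, Ga 29, Ge 119, As 78.
So from highest to lowest: S > Ge > As > Na > Ga.

S > Ge > As > Na > Ga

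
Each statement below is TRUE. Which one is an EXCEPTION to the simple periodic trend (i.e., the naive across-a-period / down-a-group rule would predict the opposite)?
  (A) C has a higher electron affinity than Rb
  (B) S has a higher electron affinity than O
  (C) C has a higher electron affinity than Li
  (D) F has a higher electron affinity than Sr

The general trend: electron affinity increases across a period and decreases down a group.
(A) C (period 2, group 14) vs Rb (period 5, group 1): the stated order agrees with the simple trend.
(B) S (period 3, group 16) vs O (period 2, group 16): the stated order contradicts the simple trend.
(C) C (period 2, group 14) vs Li (period 2, group 1): the stated order agrees with the simple trend.
(D) F (period 2, group 17) vs Sr (period 5, group 2): the stated order agrees with the simple trend.
The exception is (B): the compact 2p subshell of O repels the added electron more than S's larger 3p does.

(B)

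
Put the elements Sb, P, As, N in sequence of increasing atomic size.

N < P < As < Sb

N is in period 2, group 15; P is in period 3, group 15; As is in period 4, group 15; Sb is in period 5, group 15.
Across a period the added protons contract the valence shell; down a group each new principal shell makes the atom larger.
All are in group 15, so atomic radius increases down the group.
So from smallest to largest: N < P < As < Sb.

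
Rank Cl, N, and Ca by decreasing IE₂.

N > Cl > Ca

The second ionization energy removes an electron from the +1 ion. For each element: Cl⁺ still has 6 valence electrons; N⁺ still has 4 valence electrons; Ca⁺ still has 1 valence electron.
All are still removing valence electrons, so compare the +1 ions as you would atoms: IE_2 generally rises across a period (higher Z_eff) and falls down a group (larger shell), subject to the usual subshell exceptions.
Valence configurations: Cl⁺ [Ne]3s²3p⁴, N⁺ [He]2s²2p², Ca⁺ [Ar]4s¹.
Approximate IE_2 values (kJ/mol): Cl 2298, N 2856, Ca 1145.
So the second ionization energies run Ca < Cl < N.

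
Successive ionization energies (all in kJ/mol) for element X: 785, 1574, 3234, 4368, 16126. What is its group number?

Look for the largest jump between consecutive ionization energies: IE5/IE4 ≈ 3.7, far larger than any earlier ratio.
That jump marks the point where a core electron is being removed. So the atom has 4 valence electrons.
A main-group element with 4 valence electrons is in group 14.

Group 14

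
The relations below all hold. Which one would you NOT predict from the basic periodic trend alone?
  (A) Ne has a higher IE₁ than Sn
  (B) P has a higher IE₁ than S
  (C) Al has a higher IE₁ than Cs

The general trend: IE₁ increases across a period and decreases down a group.
(A) Ne (period 2, group 18) vs Sn (period 5, group 14): the stated order agrees with the simple trend.
(B) P (period 3, group 15) vs S (period 3, group 16): the stated order contradicts the simple trend.
(C) Al (period 3, group 13) vs Cs (period 6, group 1): the stated order agrees with the simple trend.
The exception is (B): S (3p⁴) ionizes more easily than half-filled P (3p³) because the paired 3p electron in S is pushed out by e⁻–e⁻ repulsion.

(B)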